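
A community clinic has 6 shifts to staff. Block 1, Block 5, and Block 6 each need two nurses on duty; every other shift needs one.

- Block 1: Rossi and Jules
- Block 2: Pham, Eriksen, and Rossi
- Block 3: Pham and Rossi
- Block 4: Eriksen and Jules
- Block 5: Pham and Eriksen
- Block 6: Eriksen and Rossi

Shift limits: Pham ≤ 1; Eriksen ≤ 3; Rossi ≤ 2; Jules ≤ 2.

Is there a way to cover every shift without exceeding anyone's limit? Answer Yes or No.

Shifts {Block 1, Block 3, Block 5, Block 6} need 7 worker-slots in total, but the nurses available for any of those shifts (Pham, Eriksen, Rossi, and Jules) can supply at most 6 among them. So no valid schedule exists.

No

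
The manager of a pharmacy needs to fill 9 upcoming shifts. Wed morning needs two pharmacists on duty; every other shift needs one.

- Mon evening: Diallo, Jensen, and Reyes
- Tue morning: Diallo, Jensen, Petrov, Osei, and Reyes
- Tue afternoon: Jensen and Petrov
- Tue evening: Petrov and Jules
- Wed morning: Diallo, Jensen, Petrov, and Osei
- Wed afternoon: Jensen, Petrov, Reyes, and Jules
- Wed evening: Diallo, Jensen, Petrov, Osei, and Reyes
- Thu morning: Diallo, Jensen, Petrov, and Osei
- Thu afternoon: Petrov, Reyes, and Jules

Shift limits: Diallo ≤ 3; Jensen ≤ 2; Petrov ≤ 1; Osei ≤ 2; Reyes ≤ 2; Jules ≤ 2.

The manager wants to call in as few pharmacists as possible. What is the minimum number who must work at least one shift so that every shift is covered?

10 slots to fill and no one can take more than 3, so at least ⌈10/3⌉ = 4 pharmacists are needed.
Any 4 pharmacists together have capacity at most 3+2+2+2 = 9 < 10 slots, so 4 can never suffice.
Diallo, Jensen, Petrov, Osei, and Reyes alone can cover everything: Mon evening→Diallo, Tue morning→Osei, Tue afternoon→Jensen, Tue evening→Petrov, Wed morning→Diallo+Osei, Wed afternoon→Jensen, Wed evening→Reyes, Thu morning→Diallo, Thu afternoon→Reyes.

5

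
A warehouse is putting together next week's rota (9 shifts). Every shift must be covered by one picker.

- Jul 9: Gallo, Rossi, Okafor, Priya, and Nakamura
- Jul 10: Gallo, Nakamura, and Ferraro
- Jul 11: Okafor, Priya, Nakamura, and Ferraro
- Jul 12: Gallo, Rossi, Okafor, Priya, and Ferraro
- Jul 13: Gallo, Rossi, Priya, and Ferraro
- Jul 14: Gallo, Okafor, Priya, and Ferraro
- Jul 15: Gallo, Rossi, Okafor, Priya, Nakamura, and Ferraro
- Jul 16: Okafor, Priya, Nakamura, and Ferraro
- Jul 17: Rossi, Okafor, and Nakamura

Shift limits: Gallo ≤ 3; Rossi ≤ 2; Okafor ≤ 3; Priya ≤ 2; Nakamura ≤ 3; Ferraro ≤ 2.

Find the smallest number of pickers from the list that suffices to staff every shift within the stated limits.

3

9 slots to fill and no one can take more than 3, so at least ⌈9/3⌉ = 3 pickers are needed.
Gallo, Okafor, and Nakamura alone can cover everything: Jul 9→Nakamura, Jul 10→Gallo, Jul 11→Okafor, Jul 12→Gallo, Jul 13→Gallo, Jul 14→Okafor, Jul 15→Nakamura, Jul 16→Okafor, Jul 17→Nakamura.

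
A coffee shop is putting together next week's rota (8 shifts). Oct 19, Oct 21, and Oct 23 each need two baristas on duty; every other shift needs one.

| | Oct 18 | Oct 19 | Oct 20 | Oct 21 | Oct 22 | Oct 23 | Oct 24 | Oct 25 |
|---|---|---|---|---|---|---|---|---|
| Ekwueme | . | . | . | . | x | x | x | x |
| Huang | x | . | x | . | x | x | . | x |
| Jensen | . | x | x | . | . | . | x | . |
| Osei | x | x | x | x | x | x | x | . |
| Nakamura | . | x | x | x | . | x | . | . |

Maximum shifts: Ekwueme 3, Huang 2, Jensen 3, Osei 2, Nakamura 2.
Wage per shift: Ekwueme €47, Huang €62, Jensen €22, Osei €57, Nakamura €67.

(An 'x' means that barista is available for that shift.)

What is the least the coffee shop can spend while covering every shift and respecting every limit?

€512

Oct 21 can only be covered by Osei and Nakamura, so that assignment is forced.
Picking the cheapest available barista for each shift independently would cost €502, but that ignores the shift limits.
An optimal schedule: Oct 18→Huang, Oct 19→Jensen+Osei, Oct 20→Jensen, Oct 21→Osei+Nakamura, Oct 22→Ekwueme, Oct 23→Ekwueme+Huang, Oct 24→Jensen, Oct 25→Ekwueme.
Total: 62 + 22 + 57 + 22 + 57 + 67 + 47 + 47 + 62 + 22 + 47 = €512.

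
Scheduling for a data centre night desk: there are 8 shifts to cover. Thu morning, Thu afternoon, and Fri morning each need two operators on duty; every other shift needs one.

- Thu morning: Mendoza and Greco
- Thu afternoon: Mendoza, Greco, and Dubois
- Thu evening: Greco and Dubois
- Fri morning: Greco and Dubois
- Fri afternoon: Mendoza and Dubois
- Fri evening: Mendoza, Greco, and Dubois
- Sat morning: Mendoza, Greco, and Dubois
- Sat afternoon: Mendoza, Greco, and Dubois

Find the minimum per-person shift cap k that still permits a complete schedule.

With 3 operators and 11 worker-slots to fill, someone must work at least ⌈11/3⌉ = 4 shifts, so k ≥ 4.
k = 4 works: Thu morning→Mendoza+Greco, Thu afternoon→Mendoza+Greco, Thu evening→Greco, Fri morning→Greco+Dubois, Fri afternoon→Mendoza, Fri evening→Mendoza, Sat morning→Dubois, Sat afternoon→Dubois.
Loads: Mendoza 4, Greco 4, Dubois 3 — all ≤ 4.

4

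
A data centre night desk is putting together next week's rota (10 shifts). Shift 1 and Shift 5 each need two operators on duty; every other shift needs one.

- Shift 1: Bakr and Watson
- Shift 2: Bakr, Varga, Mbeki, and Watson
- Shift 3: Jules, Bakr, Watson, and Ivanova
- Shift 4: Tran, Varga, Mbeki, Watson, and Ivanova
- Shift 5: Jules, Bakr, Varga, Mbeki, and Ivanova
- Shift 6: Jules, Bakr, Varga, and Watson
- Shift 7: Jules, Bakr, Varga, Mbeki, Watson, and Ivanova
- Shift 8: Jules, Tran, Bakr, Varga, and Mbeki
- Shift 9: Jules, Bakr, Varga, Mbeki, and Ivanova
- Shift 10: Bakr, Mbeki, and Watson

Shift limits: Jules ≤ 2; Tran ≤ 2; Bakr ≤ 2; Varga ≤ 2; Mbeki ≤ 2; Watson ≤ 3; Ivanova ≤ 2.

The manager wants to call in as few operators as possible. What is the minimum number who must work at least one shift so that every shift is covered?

12 slots to fill and no one can take more than 3, so at least ⌈12/3⌉ = 4 operators are needed.
Any 5 operators together have capacity at most 3+2+2+2+2 = 11 < 12 slots, so 5 can never suffice.
Jules, Tran, Bakr, Varga, Mbeki, and Watson alone can cover everything: Shift 1→Bakr+Watson, Shift 2→Varga, Shift 3→Jules, Shift 4→Tran, Shift 5→Varga+Mbeki, Shift 6→Jules, Shift 7→Watson, Shift 8→Tran, Shift 9→Mbeki, Shift 10→Bakr.

6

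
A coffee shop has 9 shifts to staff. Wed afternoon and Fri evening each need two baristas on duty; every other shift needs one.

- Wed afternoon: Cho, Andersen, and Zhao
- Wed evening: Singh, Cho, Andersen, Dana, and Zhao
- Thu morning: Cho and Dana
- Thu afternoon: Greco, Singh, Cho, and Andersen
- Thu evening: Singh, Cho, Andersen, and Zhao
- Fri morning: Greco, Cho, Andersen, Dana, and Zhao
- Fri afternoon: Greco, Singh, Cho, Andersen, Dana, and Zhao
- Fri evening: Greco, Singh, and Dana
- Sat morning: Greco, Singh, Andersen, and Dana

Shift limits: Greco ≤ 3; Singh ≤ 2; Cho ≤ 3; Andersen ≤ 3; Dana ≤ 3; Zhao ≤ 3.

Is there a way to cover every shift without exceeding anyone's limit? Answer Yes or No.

One valid schedule: Wed afternoon→Cho+Andersen, Wed evening→Cho, Thu morning→Cho, Thu afternoon→Greco, Thu evening→Singh, Fri morning→Andersen, Fri afternoon→Andersen, Fri evening→Greco+Singh, Sat morning→Greco.
Loads: Greco 3/3, Singh 2/2, Cho 3/3, Andersen 3/3, Dana 0/3, Zhao 0/3 — all within limits.

Yes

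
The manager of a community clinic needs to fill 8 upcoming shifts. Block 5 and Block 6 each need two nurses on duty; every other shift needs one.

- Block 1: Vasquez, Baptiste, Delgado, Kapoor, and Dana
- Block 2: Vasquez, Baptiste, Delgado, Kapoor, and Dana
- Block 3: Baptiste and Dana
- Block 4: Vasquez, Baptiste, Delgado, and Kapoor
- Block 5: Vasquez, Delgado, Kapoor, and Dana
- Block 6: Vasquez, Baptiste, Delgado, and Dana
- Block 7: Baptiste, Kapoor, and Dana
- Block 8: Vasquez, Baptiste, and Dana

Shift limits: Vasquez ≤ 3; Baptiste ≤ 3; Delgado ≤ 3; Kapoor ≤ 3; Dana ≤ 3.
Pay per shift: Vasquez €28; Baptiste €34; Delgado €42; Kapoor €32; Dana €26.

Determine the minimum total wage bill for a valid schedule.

€292

Picking the cheapest available nurse for each shift independently would cost €266, but that ignores the shift limits.
An optimal schedule: Block 1→Kapoor, Block 2→Kapoor, Block 3→Dana, Block 4→Vasquez, Block 5→Vasquez+Kapoor, Block 6→Vasquez+Baptiste, Block 7→Dana, Block 8→Dana.
Total: 32 + 32 + 26 + 28 + 28 + 32 + 28 + 34 + 26 + 26 = €292.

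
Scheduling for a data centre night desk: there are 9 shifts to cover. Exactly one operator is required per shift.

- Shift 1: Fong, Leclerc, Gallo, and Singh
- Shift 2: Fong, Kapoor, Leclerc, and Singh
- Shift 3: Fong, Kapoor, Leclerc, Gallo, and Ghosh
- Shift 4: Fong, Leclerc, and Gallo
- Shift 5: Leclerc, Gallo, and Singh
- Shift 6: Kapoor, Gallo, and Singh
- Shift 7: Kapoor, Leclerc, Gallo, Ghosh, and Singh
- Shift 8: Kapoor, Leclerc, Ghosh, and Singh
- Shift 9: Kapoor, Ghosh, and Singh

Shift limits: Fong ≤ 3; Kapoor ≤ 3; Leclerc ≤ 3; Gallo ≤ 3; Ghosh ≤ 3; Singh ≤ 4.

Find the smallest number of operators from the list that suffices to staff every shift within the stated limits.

9 slots to fill and no one can take more than 4, so at least ⌈9/4⌉ = 3 operators are needed.
Fong, Kapoor, and Leclerc alone can cover everything: Shift 1→Fong, Shift 2→Fong, Shift 3→Leclerc, Shift 4→Fong, Shift 5→Leclerc, Shift 6→Kapoor, Shift 7→Kapoor, Shift 8→Leclerc, Shift 9→Kapoor.

3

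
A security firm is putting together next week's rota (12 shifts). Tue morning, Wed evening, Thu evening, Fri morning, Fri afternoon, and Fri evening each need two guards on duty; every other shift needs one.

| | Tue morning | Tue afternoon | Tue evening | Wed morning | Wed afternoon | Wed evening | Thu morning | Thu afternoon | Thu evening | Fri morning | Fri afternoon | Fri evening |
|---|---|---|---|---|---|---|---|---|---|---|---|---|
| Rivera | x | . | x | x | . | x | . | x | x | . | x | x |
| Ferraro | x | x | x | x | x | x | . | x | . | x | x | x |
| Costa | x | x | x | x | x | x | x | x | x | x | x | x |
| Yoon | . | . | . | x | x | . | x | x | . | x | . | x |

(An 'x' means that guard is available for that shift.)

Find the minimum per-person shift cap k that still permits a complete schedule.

With 4 guards and 18 worker-slots to fill, someone must work at least ⌈18/4⌉ = 5 shifts, so k ≥ 5.
k = 5 works: Tue morning→Rivera+Ferraro, Tue afternoon→Ferraro, Tue evening→Rivera, Wed morning→Yoon, Wed afternoon→Ferraro, Wed evening→Rivera+Ferraro, Thu morning→Costa, Thu afternoon→Yoon, Thu evening→Rivera+Costa, Fri morning→Ferraro+Costa, Fri afternoon→Rivera+Costa, Fri evening→Costa+Yoon.
Loads: Rivera 5, Ferraro 5, Costa 5, Yoon 3 — all ≤ 5.

5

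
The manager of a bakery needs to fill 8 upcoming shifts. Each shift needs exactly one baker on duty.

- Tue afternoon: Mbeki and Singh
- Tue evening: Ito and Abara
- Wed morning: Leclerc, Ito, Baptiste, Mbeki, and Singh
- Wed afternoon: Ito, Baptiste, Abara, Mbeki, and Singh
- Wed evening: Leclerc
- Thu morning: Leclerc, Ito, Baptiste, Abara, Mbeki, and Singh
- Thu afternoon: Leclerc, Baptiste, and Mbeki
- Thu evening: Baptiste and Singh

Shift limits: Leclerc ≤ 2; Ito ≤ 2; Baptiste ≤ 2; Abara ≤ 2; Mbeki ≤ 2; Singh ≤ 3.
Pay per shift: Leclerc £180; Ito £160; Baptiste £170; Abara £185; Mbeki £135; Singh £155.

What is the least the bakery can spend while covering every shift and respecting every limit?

£1235

Wed evening can only be covered by Leclerc, so that assignment is forced.
Picking the cheapest available baker for each shift independently would cost £1170, but that ignores the shift limits.
An optimal schedule: Tue afternoon→Mbeki, Tue evening→Ito, Wed morning→Singh, Wed afternoon→Singh, Wed evening→Leclerc, Thu morning→Ito, Thu afternoon→Mbeki, Thu evening→Singh.
Total: 135 + 160 + 155 + 155 + 180 + 160 + 135 + 155 = £1235.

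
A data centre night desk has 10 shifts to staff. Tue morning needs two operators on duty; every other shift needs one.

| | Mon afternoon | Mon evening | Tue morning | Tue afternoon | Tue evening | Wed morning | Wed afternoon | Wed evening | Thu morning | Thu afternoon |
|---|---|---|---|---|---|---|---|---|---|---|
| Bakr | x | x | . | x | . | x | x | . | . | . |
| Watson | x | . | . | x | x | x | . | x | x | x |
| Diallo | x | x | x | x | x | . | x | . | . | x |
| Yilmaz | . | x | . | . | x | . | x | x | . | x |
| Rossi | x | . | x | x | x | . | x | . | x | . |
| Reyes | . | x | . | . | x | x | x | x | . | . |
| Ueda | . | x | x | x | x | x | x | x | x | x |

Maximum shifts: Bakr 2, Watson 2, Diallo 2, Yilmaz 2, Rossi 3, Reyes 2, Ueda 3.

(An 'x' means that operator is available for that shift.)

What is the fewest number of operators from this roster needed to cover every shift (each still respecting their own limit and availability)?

5

11 slots to fill and no one can take more than 3, so at least ⌈11/3⌉ = 4 operators are needed.
Any 4 operators together have capacity at most 3+3+2+2 = 10 < 11 slots, so 4 can never suffice.
Bakr, Watson, Diallo, Yilmaz, and Rossi alone can cover everything: Mon afternoon→Rossi, Mon evening→Bakr, Tue morning→Diallo+Rossi, Tue afternoon→Rossi, Tue evening→Yilmaz, Wed morning→Bakr, Wed afternoon→Yilmaz, Wed evening→Watson, Thu morning→Watson, Thu afternoon→Diallo.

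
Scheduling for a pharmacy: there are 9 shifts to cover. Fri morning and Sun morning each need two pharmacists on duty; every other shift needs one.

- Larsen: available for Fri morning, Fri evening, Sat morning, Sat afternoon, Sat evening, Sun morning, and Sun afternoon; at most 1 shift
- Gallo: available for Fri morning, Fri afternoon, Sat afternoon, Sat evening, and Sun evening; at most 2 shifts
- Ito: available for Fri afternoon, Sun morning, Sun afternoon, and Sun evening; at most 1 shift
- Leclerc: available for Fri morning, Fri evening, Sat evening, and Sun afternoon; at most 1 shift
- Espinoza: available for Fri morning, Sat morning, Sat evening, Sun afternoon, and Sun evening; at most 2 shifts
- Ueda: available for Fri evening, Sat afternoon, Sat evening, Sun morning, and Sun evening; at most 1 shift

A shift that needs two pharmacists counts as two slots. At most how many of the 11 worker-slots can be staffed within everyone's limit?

8

Total capacity across all pharmacists is 1+2+1+1+2+1 = 8, and 11 slots are needed, so at most 8 can be filled.
An assignment achieving 8: Fri morning→Espinoza, Fri afternoon→Gallo, Fri evening→Leclerc, Sat morning→Larsen, Sat afternoon→Gallo, Sun morning→Ito+Ueda, Sun afternoon→Espinoza.
Loads: Larsen 1/1, Gallo 2/2, Ito 1/1, Leclerc 1/1, Espinoza 2/2, Ueda 1/1.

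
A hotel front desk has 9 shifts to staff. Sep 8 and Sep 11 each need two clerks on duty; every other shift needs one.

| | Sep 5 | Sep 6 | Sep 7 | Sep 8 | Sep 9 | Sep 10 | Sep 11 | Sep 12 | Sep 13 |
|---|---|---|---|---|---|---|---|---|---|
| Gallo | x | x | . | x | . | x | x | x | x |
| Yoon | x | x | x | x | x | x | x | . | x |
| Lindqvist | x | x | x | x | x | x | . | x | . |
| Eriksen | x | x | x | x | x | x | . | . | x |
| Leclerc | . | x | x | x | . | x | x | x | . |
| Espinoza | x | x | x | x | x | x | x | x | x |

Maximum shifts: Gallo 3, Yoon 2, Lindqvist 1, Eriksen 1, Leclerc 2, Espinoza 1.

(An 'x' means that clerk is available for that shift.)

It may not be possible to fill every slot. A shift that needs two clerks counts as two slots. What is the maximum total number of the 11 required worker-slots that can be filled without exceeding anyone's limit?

10

Total capacity across all clerks is 3+2+1+1+2+1 = 10, and 11 slots are needed, so at most 10 can be filled.
An assignment achieving 10: Sep 5→Lindqvist, Sep 6→Leclerc, Sep 7→Eriksen, Sep 8→Leclerc+Espinoza, Sep 9→Yoon, Sep 11→Gallo+Yoon, Sep 12→Gallo, Sep 13→Gallo.
Loads: Gallo 3/3, Yoon 2/2, Lindqvist 1/1, Eriksen 1/1, Leclerc 2/2, Espinoza 1/1.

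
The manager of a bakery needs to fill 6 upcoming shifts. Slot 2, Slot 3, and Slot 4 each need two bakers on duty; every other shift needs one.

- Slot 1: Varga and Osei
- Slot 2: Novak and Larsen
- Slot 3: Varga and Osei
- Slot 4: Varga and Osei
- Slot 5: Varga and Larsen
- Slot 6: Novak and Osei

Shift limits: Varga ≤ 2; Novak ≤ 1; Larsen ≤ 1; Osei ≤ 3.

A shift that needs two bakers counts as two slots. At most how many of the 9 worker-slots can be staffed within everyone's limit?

Total capacity across all bakers is 2+1+1+3 = 7, and 9 slots are needed, so at most 7 can be filled.
An assignment achieving 7: Slot 1→Varga, Slot 2→Novak+Larsen, Slot 3→Varga+Osei, Slot 4→Osei, Slot 6→Osei.
Loads: Varga 2/2, Novak 1/1, Larsen 1/1, Osei 3/3.

7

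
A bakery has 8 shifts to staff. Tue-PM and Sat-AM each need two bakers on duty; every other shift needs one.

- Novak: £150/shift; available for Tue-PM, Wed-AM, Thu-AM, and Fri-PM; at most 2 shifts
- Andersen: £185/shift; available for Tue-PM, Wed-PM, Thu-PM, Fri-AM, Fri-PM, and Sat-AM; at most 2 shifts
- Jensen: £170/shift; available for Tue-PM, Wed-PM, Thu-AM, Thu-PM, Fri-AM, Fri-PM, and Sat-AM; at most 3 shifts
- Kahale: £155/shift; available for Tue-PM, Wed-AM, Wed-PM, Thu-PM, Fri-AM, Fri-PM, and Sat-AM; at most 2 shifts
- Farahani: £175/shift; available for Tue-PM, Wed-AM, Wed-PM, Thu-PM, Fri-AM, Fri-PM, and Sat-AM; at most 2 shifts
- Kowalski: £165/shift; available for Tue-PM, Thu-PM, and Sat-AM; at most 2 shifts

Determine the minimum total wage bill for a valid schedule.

£1625

Picking the cheapest available baker for each shift independently would cost £1540, but that ignores the shift limits.
An optimal schedule: Tue-PM→Jensen+Farahani, Wed-AM→Novak, Wed-PM→Kahale, Thu-AM→Novak, Thu-PM→Kowalski, Fri-AM→Kahale, Fri-PM→Jensen, Sat-AM→Kowalski+Jensen.
Total: 170 + 175 + 150 + 155 + 150 + 165 + 155 + 170 + 165 + 170 = £1625.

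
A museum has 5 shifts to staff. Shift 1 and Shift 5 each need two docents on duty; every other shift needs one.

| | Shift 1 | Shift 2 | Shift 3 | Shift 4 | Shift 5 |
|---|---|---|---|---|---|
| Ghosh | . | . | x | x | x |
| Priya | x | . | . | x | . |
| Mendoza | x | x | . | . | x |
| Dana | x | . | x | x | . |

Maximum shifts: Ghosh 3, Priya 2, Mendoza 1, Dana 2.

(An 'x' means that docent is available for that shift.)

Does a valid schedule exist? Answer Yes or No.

Total capacity is 8 and 7 slots are needed, so capacity alone doesn't rule it out.
Shifts {Shift 2, Shift 5} need 3 worker-slots in total, but the docents available for any of those shifts (Ghosh and Mendoza) can supply at most 2 among them. So no valid schedule exists.

No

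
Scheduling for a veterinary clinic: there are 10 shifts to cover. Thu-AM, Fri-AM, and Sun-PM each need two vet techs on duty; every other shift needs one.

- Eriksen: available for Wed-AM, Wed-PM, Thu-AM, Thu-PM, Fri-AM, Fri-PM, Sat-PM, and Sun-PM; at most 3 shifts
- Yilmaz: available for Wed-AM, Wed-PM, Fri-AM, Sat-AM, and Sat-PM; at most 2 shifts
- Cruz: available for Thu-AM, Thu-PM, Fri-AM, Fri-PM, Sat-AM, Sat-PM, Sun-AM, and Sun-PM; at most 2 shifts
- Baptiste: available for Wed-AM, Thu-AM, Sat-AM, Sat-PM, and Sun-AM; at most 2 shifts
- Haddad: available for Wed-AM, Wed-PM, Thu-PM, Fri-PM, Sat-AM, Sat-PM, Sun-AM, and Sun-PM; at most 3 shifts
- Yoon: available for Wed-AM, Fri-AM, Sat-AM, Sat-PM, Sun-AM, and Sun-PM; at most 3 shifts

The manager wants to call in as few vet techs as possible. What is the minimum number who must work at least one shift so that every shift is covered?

5

13 slots to fill and no one can take more than 3, so at least ⌈13/3⌉ = 5 vet techs are needed.
Eriksen, Yilmaz, Cruz, Haddad, and Yoon alone can cover everything: Wed-AM→Yilmaz, Wed-PM→Eriksen, Thu-AM→Eriksen+Cruz, Thu-PM→Eriksen, Fri-AM→Yilmaz+Yoon, Fri-PM→Cruz, Sat-AM→Haddad, Sat-PM→Yoon, Sun-AM→Haddad, Sun-PM→Haddad+Yoon.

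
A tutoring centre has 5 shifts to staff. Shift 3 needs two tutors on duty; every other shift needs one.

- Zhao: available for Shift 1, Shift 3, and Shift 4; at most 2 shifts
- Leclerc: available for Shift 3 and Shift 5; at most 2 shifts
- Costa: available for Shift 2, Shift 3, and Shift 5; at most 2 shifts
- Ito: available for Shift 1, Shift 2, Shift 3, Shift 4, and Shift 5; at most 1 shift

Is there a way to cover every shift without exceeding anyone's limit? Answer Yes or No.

One valid schedule: Shift 1→Zhao, Shift 2→Costa, Shift 3→Leclerc+Costa, Shift 4→Zhao, Shift 5→Leclerc.
Loads: Zhao 2/2, Leclerc 2/2, Costa 2/2, Ito 0/1 — all within limits.

Yes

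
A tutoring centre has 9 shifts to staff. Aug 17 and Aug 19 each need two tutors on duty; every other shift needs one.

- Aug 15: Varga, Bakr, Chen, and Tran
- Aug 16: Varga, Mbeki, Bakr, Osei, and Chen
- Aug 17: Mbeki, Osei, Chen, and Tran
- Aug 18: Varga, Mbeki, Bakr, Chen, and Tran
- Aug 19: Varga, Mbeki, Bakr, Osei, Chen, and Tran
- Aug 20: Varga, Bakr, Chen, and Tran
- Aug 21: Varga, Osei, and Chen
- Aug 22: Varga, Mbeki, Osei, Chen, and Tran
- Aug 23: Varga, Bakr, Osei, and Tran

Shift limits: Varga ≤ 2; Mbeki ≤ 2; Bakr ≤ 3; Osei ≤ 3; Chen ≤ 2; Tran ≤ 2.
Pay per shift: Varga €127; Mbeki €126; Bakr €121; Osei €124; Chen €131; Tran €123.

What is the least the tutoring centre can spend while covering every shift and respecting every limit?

Picking the cheapest available tutor for each shift independently would cost €1343, but that ignores the shift limits.
An optimal schedule: Aug 15→Bakr, Aug 16→Osei, Aug 17→Osei+Mbeki, Aug 18→Tran, Aug 19→Mbeki+Varga, Aug 20→Bakr, Aug 21→Osei, Aug 22→Tran, Aug 23→Bakr.
Total: 121 + 124 + 124 + 126 + 123 + 126 + 127 + 121 + 124 + 123 + 121 = €1360.

€1360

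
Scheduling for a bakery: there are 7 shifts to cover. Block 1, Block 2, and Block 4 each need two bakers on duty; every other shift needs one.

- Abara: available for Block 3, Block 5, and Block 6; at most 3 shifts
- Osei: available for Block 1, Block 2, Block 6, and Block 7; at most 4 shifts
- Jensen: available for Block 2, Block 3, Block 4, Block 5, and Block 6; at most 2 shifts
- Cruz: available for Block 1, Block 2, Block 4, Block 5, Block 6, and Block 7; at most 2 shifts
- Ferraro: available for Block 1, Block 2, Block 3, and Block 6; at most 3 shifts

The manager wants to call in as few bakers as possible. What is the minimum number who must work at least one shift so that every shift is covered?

10 slots to fill and no one can take more than 4, so at least ⌈10/4⌉ = 3 bakers are needed.
Shifts {Block 1, Block 2, Block 4, Block 5} need 7 slots, but among the bakers available for them (Abara, Osei, Jensen, Cruz, and Ferraro) any 3 together supply at most 6. So 3 bakers are not enough.
Abara, Osei, Jensen, and Cruz alone can cover everything: Block 1→Osei+Cruz, Block 2→Osei+Jensen, Block 3→Abara, Block 4→Jensen+Cruz, Block 5→Abara, Block 6→Abara, Block 7→Osei.

4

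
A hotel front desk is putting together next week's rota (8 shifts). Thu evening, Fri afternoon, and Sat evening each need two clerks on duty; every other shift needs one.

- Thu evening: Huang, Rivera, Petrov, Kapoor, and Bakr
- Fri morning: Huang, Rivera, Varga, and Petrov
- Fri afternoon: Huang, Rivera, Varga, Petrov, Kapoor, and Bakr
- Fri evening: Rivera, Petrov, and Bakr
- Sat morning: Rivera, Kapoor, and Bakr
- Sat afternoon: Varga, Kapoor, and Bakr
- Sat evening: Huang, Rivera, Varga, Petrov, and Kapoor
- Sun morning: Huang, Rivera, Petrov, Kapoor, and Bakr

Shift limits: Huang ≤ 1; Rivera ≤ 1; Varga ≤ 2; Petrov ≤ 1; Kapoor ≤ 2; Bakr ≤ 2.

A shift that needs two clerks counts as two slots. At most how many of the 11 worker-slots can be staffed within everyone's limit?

Total capacity across all clerks is 1+1+2+1+2+2 = 9, and 11 slots are needed, so at most 9 can be filled.
An assignment achieving 9: Thu evening→Petrov+Kapoor, Fri morning→Huang, Fri afternoon→Bakr, Fri evening→Rivera, Sat morning→Kapoor, Sat afternoon→Varga, Sat evening→Varga, Sun morning→Bakr.
Loads: Huang 1/1, Rivera 1/1, Varga 2/2, Petrov 1/1, Kapoor 2/2, Bakr 2/2.

9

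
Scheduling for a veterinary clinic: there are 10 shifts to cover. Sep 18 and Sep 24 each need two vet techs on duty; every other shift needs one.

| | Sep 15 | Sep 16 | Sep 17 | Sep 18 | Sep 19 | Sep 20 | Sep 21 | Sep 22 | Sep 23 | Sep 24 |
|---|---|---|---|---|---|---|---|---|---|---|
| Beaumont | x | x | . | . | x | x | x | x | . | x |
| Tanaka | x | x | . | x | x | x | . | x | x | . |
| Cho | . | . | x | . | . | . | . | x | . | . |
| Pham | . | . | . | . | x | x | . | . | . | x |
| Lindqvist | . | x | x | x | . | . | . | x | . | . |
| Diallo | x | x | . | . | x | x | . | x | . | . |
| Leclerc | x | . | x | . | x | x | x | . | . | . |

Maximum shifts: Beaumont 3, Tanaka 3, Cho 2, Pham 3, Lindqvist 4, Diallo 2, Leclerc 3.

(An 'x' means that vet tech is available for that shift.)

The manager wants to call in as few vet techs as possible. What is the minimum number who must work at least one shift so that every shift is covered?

4

12 slots to fill and no one can take more than 4, so at least ⌈12/4⌉ = 3 vet techs are needed.
Any 3 vet techs together have capacity at most 4+3+3 = 10 < 12 slots, so 3 can never suffice.
Beaumont, Tanaka, Pham, and Lindqvist alone can cover everything: Sep 15→Beaumont, Sep 16→Tanaka, Sep 17→Lindqvist, Sep 18→Tanaka+Lindqvist, Sep 19→Pham, Sep 20→Pham, Sep 21→Beaumont, Sep 22→Lindqvist, Sep 23→Tanaka, Sep 24→Beaumont+Pham.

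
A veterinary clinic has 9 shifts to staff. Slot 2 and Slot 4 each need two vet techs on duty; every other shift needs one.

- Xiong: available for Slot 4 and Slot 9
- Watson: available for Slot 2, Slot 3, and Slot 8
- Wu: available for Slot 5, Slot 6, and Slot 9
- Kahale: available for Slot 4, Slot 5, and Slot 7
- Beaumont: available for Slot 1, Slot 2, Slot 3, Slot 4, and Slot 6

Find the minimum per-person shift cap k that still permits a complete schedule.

3

With 5 vet techs and 11 worker-slots to fill, someone must work at least ⌈11/5⌉ = 3 shifts, so k ≥ 3.
k = 3 works: Slot 1→Beaumont, Slot 2→Watson+Beaumont, Slot 3→Watson, Slot 4→Xiong+Kahale, Slot 5→Wu, Slot 6→Wu, Slot 7→Kahale, Slot 8→Watson, Slot 9→Xiong.
Loads: Xiong 2, Watson 3, Wu 2, Kahale 2, Beaumont 2 — all ≤ 3.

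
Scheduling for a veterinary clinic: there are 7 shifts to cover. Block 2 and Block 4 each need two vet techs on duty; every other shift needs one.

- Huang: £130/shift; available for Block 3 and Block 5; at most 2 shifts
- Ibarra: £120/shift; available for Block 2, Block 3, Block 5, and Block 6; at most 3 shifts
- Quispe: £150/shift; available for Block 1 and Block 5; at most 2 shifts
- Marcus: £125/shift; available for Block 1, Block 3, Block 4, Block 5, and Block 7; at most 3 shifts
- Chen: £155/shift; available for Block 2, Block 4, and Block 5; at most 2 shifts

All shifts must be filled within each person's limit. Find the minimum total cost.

Block 2 can only be covered by Ibarra and Chen, so that assignment is forced.
Block 4 can only be covered by Marcus and Chen, so that assignment is forced.
Block 6 can only be covered by Ibarra, so that assignment is forced.
Picking the cheapest available vet tech for each shift independently would cost £1165, but that ignores the shift limits.
An optimal schedule: Block 1→Marcus, Block 2→Ibarra+Chen, Block 3→Ibarra, Block 4→Marcus+Chen, Block 5→Huang, Block 6→Ibarra, Block 7→Marcus.
Total: 125 + 120 + 155 + 120 + 125 + 155 + 130 + 120 + 125 = £1175.

£1175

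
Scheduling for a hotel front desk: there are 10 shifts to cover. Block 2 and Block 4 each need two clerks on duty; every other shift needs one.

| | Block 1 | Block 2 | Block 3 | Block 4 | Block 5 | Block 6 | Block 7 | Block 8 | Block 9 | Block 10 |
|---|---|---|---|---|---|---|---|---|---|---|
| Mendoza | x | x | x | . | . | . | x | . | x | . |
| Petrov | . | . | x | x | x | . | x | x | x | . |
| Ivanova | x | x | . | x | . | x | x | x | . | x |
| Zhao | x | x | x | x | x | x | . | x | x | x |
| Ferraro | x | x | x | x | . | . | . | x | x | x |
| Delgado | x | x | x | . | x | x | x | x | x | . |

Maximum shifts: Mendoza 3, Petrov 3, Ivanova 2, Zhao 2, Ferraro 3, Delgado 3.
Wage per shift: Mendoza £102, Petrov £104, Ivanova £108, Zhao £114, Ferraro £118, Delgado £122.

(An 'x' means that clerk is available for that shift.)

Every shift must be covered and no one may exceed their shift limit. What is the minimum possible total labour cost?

Picking the cheapest available clerk for each shift independently would cost £1254, but that ignores the shift limits.
An optimal schedule: Block 1→Mendoza, Block 2→Zhao+Ferraro, Block 3→Mendoza, Block 4→Zhao+Ferraro, Block 5→Petrov, Block 6→Ivanova, Block 7→Mendoza, Block 8→Petrov, Block 9→Petrov, Block 10→Ivanova.
Total: 102 + 114 + 118 + 102 + 114 + 118 + 104 + 108 + 102 + 104 + 104 + 108 = £1298.

£1298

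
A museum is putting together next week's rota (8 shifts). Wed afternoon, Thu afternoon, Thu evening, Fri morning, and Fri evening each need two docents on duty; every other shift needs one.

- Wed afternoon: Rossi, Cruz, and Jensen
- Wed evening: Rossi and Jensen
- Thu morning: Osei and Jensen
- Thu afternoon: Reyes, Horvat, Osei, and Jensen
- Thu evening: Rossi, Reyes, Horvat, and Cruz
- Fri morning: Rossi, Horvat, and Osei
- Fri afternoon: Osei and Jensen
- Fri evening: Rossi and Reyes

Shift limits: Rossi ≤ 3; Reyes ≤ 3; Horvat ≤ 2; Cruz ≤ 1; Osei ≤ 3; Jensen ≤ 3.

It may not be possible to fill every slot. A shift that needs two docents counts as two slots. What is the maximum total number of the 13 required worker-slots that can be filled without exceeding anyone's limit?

Total capacity across all docents is 3+3+2+1+3+3 = 15, and 13 slots are needed, so at most 13 can be filled.
An assignment achieving 13: Wed afternoon→Rossi+Cruz, Wed evening→Rossi, Thu morning→Osei, Thu afternoon→Reyes+Jensen, Thu evening→Reyes+Horvat, Fri morning→Horvat+Osei, Fri afternoon→Osei, Fri evening→Rossi+Reyes.
Loads: Rossi 3/3, Reyes 3/3, Horvat 2/2, Cruz 1/1, Osei 3/3, Jensen 1/3.

13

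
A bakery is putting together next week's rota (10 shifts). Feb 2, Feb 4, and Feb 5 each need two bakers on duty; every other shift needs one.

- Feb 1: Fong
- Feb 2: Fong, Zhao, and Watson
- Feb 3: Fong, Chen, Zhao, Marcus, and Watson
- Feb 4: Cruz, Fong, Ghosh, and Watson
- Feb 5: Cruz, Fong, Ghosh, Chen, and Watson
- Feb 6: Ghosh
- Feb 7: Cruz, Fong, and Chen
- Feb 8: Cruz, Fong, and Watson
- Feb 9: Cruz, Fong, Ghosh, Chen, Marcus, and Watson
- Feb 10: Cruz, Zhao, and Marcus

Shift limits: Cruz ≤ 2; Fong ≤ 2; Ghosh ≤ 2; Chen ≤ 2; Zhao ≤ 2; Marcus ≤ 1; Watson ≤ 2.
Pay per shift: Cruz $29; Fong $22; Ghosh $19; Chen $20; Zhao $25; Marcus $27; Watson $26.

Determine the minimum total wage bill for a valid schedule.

Feb 1 can only be covered by Fong, so that assignment is forced.
Feb 6 can only be covered by Ghosh, so that assignment is forced.
Picking the cheapest available baker for each shift independently would cost $274, but that ignores the shift limits.
An optimal schedule: Feb 1→Fong, Feb 2→Fong+Zhao, Feb 3→Chen, Feb 4→Ghosh+Watson, Feb 5→Chen+Watson, Feb 6→Ghosh, Feb 7→Cruz, Feb 8→Cruz, Feb 9→Marcus, Feb 10→Zhao.
Total: 22 + 22 + 25 + 20 + 19 + 26 + 20 + 26 + 19 + 29 + 29 + 27 + 25 = $309.

$309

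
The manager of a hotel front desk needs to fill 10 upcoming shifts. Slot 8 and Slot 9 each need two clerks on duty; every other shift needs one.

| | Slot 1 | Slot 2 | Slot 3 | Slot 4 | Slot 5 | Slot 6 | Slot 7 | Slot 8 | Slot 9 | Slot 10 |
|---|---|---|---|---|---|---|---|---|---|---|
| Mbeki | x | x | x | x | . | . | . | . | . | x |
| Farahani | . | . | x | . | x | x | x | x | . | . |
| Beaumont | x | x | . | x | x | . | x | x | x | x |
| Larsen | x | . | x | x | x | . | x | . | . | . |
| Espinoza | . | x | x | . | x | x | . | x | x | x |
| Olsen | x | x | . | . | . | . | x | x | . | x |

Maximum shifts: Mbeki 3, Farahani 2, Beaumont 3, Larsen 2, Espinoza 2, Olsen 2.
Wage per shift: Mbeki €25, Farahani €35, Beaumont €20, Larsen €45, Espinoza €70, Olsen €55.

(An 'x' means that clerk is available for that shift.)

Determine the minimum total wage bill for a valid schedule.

€420

Slot 9 can only be covered by Beaumont and Espinoza, so that assignment is forced.
Picking the cheapest available clerk for each shift independently would cost €325, but that ignores the shift limits.
An optimal schedule: Slot 1→Beaumont, Slot 2→Mbeki, Slot 3→Mbeki, Slot 4→Beaumont, Slot 5→Larsen, Slot 6→Farahani, Slot 7→Larsen, Slot 8→Farahani+Olsen, Slot 9→Beaumont+Espinoza, Slot 10→Mbeki.
Total: 20 + 25 + 25 + 20 + 45 + 35 + 45 + 35 + 55 + 20 + 70 + 25 = €420.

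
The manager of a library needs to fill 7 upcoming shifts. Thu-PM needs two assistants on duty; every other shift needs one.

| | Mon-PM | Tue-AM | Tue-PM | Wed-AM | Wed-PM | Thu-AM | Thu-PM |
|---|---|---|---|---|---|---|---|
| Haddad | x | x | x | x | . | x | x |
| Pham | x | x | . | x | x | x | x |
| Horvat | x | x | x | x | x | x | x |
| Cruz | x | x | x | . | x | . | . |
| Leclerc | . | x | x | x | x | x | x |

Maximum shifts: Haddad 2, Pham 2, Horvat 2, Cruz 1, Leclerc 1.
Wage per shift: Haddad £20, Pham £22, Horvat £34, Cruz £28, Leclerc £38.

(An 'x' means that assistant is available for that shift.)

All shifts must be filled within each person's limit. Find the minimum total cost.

Picking the cheapest available assistant for each shift independently would cost £164, but that ignores the shift limits.
An optimal schedule: Mon-PM→Haddad, Tue-AM→Cruz, Tue-PM→Haddad, Wed-AM→Pham, Wed-PM→Pham, Thu-AM→Horvat, Thu-PM→Horvat+Leclerc.
Total: 20 + 28 + 20 + 22 + 22 + 34 + 34 + 38 = £218.

£218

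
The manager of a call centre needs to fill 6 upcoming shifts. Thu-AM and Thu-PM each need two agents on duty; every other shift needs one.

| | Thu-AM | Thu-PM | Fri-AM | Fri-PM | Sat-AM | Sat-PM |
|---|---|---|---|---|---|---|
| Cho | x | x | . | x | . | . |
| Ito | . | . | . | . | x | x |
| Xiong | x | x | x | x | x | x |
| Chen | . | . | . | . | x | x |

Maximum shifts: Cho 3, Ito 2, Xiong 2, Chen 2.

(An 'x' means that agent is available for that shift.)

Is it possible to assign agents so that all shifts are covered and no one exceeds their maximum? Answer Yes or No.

No

Total capacity is 9 and 8 slots are needed, so capacity alone doesn't rule it out.
Shifts {Thu-AM, Thu-PM, Fri-AM} need 5 worker-slots in total, but the agents available for any of those shifts (Cho and Xiong) can supply at most 4 among them. So no valid schedule exists.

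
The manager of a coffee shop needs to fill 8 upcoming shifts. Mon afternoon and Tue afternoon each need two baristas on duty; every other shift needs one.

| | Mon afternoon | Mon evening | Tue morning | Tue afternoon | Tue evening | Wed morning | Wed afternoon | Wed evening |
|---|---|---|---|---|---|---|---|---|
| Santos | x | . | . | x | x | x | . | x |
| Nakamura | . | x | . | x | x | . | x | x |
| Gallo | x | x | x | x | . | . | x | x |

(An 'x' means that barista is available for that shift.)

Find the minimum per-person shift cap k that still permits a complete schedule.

With 3 baristas and 10 worker-slots to fill, someone must work at least ⌈10/3⌉ = 4 shifts, so k ≥ 4.
k = 4 works: Mon afternoon→Santos+Gallo, Mon evening→Nakamura, Tue morning→Gallo, Tue afternoon→Santos+Nakamura, Tue evening→Santos, Wed morning→Santos, Wed afternoon→Nakamura, Wed evening→Nakamura.
Loads: Santos 4, Nakamura 4, Gallo 2 — all ≤ 4.

4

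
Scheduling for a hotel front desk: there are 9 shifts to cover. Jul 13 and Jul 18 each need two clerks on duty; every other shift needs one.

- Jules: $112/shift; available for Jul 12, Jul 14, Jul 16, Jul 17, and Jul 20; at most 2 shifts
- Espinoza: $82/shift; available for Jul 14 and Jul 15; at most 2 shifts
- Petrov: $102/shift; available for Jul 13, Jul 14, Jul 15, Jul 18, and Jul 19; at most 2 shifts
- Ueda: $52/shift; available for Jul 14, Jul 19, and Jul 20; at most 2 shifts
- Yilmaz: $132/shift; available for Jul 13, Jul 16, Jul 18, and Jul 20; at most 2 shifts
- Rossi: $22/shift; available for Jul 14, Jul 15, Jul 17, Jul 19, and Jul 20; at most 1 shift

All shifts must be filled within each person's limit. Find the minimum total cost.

$982

Jul 12 can only be covered by Jules, so that assignment is forced.
Jul 13 can only be covered by Petrov and Yilmaz, so that assignment is forced.
Jul 18 can only be covered by Petrov and Yilmaz, so that assignment is forced.
Picking the cheapest available clerk for each shift independently would cost $802, but that ignores the shift limits.
An optimal schedule: Jul 12→Jules, Jul 13→Petrov+Yilmaz, Jul 14→Espinoza, Jul 15→Espinoza, Jul 16→Jules, Jul 17→Rossi, Jul 18→Petrov+Yilmaz, Jul 19→Ueda, Jul 20→Ueda.
Total: 112 + 102 + 132 + 82 + 82 + 112 + 22 + 102 + 132 + 52 + 52 = $982.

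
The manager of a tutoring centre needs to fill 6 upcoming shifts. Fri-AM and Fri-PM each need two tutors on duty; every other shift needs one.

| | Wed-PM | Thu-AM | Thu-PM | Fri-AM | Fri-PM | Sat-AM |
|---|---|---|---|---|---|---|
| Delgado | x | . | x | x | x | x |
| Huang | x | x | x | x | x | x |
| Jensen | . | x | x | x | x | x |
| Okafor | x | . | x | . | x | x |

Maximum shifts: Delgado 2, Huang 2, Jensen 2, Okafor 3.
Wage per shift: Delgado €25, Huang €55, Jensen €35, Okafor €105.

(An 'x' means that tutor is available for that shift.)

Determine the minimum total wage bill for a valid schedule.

Picking the cheapest available tutor for each shift independently would cost €230, but that ignores the shift limits.
An optimal schedule: Wed-PM→Delgado, Thu-AM→Huang, Thu-PM→Jensen, Fri-AM→Delgado+Huang, Fri-PM→Jensen+Okafor, Sat-AM→Okafor.
Total: 25 + 55 + 35 + 25 + 55 + 35 + 105 + 105 = €440.

€440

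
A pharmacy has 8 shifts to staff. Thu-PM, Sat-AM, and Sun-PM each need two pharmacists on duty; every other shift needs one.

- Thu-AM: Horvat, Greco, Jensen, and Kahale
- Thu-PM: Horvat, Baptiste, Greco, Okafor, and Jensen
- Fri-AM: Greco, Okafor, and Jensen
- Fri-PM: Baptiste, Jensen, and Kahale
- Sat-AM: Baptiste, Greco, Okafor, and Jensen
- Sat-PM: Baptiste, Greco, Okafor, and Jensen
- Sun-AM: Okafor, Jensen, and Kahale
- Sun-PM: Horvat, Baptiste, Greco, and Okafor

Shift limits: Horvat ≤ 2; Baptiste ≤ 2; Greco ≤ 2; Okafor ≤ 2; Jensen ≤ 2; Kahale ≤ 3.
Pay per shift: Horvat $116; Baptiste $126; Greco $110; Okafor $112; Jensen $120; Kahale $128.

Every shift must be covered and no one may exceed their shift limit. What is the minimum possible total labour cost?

Picking the cheapest available pharmacist for each shift independently would cost $1228, but that ignores the shift limits.
An optimal schedule: Thu-AM→Kahale, Thu-PM→Horvat+Jensen, Fri-AM→Greco, Fri-PM→Baptiste, Sat-AM→Greco+Jensen, Sat-PM→Baptiste, Sun-AM→Okafor, Sun-PM→Horvat+Okafor.
Total: 128 + 116 + 120 + 110 + 126 + 110 + 120 + 126 + 112 + 116 + 112 = $1296.

$1296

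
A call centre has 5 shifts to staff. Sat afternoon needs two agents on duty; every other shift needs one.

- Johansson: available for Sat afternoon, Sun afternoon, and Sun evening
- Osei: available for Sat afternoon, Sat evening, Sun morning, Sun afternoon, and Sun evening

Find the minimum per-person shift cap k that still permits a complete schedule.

3

With 2 agents and 6 worker-slots to fill, someone must work at least ⌈6/2⌉ = 3 shifts, so k ≥ 3.
k = 3 works: Sat afternoon→Johansson+Osei, Sat evening→Osei, Sun morning→Osei, Sun afternoon→Johansson, Sun evening→Johansson.
Loads: Johansson 3, Osei 3 — all ≤ 3.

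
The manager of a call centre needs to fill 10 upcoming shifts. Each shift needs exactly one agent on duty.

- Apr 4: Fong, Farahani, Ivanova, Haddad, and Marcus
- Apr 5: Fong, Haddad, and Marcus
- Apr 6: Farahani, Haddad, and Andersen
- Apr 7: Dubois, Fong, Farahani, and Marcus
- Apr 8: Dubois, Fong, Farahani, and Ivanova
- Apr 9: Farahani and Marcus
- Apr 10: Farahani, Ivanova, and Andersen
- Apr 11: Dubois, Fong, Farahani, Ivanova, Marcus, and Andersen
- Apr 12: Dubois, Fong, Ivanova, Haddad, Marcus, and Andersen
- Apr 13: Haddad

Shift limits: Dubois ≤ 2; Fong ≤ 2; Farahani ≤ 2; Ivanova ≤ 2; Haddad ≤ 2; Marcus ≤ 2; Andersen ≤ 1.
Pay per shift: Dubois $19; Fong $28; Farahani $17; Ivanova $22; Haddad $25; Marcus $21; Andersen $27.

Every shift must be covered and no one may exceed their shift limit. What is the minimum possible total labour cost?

$208

Apr 13 can only be covered by Haddad, so that assignment is forced.
Picking the cheapest available agent for each shift independently would cost $184, but that ignores the shift limits.
An optimal schedule: Apr 4→Marcus, Apr 5→Marcus, Apr 6→Farahani, Apr 7→Dubois, Apr 8→Dubois, Apr 9→Farahani, Apr 10→Ivanova, Apr 11→Ivanova, Apr 12→Haddad, Apr 13→Haddad.
Total: 21 + 21 + 17 + 19 + 19 + 17 + 22 + 22 + 25 + 25 = $208.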